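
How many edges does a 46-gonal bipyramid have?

A bipyramid over an n-gon has 2n triangular faces and n + 2 vertices: V = 46 + 2 = 48, E = 3·46 = 138, F = 2·46 = 92.

138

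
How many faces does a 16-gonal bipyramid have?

32

A bipyramid over an n-gon has 2n triangular faces and n + 2 vertices: V = 16 + 2 = 18, E = 3·16 = 48, F = 2·16 = 32.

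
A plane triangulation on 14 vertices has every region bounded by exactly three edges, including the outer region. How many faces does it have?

24

In a plane triangulation 3F = 2E and V − E + F = 2, so F = 2V − 4 = 2·14 − 4 = 24.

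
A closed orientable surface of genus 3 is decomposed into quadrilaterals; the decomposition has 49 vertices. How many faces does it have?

χ = 2 − 2·3 = -4, and every face is a square so 4F = 2E.
V − E + F = -4 with E = 4F/2 gives 49 − (4/2 − 1)·F = -4, so F = 53 and E = 106.

53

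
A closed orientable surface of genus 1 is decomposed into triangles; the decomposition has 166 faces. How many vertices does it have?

χ = 2 − 2·1 = 0, and every face is a triangle so 3F = 2E.
E = 3·166/2 = 249. Then V = 0 + E − F = 0 + 249 − 166 = 83.

83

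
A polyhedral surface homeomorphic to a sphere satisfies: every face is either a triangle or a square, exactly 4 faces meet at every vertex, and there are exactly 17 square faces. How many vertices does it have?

Let x be the number of triangles; then F = 17 + x.
Edge–face incidences: 2E = 4·17 + 3·x = 68 + 3x.
Every vertex has degree 4, so 4V = 2E.
Euler: V − E + F = 2 ⇒ (2E)/4 − E + (17 + x) = 2.
Multiply by 8: 2·(2E) − 4·(2E) + 8·(17 + x) = 16, i.e. 136 + 8x − 2·(68 + 3x) = 16.
Collecting terms: 2x = 16, so x = 8.
Then 2E = 68 + 3·8 = 92, so E = 46, V = 2E/4 = 23, F = 17 + 8 = 25.

23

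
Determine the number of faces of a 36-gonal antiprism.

An antiprism on an n-gon has two n-gon caps and 2n triangles: V = 2·36 = 72, E = 4·36 = 144, F = 2·36 + 2 = 74.

74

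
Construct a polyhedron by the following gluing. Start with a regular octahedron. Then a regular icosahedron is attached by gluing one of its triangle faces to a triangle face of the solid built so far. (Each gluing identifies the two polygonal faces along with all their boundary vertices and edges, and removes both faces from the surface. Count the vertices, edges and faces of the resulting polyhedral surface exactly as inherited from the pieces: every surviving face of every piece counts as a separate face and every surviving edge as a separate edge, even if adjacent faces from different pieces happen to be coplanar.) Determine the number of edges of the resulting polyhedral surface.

39

A regular octahedron: V=6, E=12, F=8.
Attach a regular icosahedron (V=12, E=30, F=20) along a 3-gon: merge 3 vertices and 3 edges, delete both glued faces → V=15, E=39, F=26.
Check: V − E + F = 15 − 39 + 26 = 2.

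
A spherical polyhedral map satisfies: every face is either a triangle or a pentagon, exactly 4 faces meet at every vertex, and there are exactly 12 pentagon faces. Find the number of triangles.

Let x be the number of triangles; then F = 12 + x.
Edge–face incidences: 2E = 5·12 + 3·x = 60 + 3x.
Every vertex has degree 4, so 4V = 2E.
Euler: V − E + F = 2 ⇒ (2E)/4 − E + (12 + x) = 2.
Multiply by 8: 2·(2E) − 4·(2E) + 8·(12 + x) = 16, i.e. 96 + 8x − 2·(60 + 3x) = 16.
Collecting terms: 2x − 24 = 16, so 2x = 40, so x = 20.
Then 2E = 60 + 3·20 = 120, so E = 60, V = 2E/4 = 30, F = 12 + 20 = 32.

20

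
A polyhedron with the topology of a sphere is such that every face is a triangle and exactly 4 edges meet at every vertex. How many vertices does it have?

Each face has 3 edges and each edge borders two faces, so 2E = 3F.
Each vertex has degree 4, so 4V = 2E and hence V = 3F/4.
Euler: V − E + F = 2 ⇒ (3F/4) − (3F/2) + F = 2.
Multiply by 8: (6 − 12 + 8)F = 16, i.e. 2F = 16.
So F = 8, E = 3·8/2 = 12, V = 3·8/4 = 6.

6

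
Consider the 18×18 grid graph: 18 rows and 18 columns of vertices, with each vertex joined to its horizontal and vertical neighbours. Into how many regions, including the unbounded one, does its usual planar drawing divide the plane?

The grid has V = 18·18 = 324 vertices and E = 18·17 + 18·17 = 612 edges.
F = 2 − V + E = 2 − 324 + 612 = 290.

290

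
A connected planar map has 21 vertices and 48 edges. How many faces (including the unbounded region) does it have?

29

Euler's formula for a connected plane graph: V − E + F = 2, so F = 2 − 21 + 48 = 29.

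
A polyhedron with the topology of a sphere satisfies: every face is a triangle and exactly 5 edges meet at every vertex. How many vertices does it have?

Each face has 3 edges and each edge borders two faces, so 2E = 3F.
Each vertex has degree 5, so 5V = 2E and hence V = 3F/5.
Euler: V − E + F = 2 ⇒ (3F/5) − (3F/2) + F = 2.
Multiply by 10: (6 − 15 + 10)F = 20, i.e. 1F = 20.
So F = 20, E = 3·20/2 = 30, V = 3·20/5 = 12.

12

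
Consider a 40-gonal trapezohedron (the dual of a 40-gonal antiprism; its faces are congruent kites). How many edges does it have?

160

The n-trapezohedron (dual of the n-antiprism) has V = 2·40 + 2 = 82, E = 4·40 = 160, F = 2·40 = 80.
Check: V − E + F = 82 − 160 + 80 = 2.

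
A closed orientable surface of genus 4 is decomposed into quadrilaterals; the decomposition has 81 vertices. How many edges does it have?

174

χ = 2 − 2·4 = -6, and every face is a square so 4F = 2E.
V − E + F = -6 with E = 4F/2 gives 81 − (4/2 − 1)·F = -6, so F = 87 and E = 174.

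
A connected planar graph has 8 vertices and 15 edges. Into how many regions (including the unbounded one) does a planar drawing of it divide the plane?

Euler's formula for a connected plane graph: V − E + F = 2, so F = 2 − 8 + 15 = 9.

9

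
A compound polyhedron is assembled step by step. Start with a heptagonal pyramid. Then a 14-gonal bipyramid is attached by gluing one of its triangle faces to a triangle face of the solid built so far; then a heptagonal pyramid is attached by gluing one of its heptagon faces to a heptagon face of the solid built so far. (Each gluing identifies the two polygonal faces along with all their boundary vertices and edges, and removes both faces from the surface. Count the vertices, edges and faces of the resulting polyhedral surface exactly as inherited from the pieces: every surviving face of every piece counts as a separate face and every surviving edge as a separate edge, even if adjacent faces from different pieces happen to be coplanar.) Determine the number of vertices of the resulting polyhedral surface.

22

A heptagonal pyramid: V=8, E=14, F=8.
Attach a 14-gonal bipyramid (V=16, E=42, F=28) along a 3-gon: merge 3 vertices and 3 edges, delete both glued faces → V=21, E=53, F=34.
Attach a heptagonal pyramid (V=8, E=14, F=8) along a 7-gon: merge 7 vertices and 7 edges, delete both glued faces → V=22, E=60, F=40.
Check: V − E + F = 22 − 60 + 40 = 2.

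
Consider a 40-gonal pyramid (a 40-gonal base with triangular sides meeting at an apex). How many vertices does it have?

41

A pyramid on an n-gon base has one n-gon and n triangles: V = 40 + 1 = 41, E = 2·40 = 80, F = 40 + 1 = 41.
Check: V − E + F = 41 − 80 + 41 = 2.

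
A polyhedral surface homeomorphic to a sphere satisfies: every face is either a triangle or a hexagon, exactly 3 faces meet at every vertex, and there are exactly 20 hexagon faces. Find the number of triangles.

4

Let x be the number of triangles; then F = 20 + x.
Edge–face incidences: 2E = 6·20 + 3·x = 120 + 3x.
Every vertex has degree 3, so 3V = 2E.
Euler: V − E + F = 2 ⇒ (2E)/3 − E + (20 + x) = 2.
Multiply by 6: 2·(2E) − 3·(2E) + 6·(20 + x) = 12, i.e. 120 + 6x − (120 + 3x) = 12.
Collecting terms: 3x = 12, so x = 4.
Then 2E = 120 + 3·4 = 132, so E = 66, V = 2E/3 = 44, F = 20 + 4 = 24.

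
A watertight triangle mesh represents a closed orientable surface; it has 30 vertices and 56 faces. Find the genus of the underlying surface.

Every face is a triangle, so 2E = 3·56 = 168, giving E = 84.
χ = V − E + F = 30 − 84 + 56 = 2.
For a closed orientable surface χ = 2 − 2g, so g = (2 − (2))/2 = 0.

0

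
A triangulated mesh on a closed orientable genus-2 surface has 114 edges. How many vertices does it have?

χ = 2 − 2·2 = -2, and every face is a triangle so 3F = 2E.
F = 2E/3 = 76. Then V = -2 + E − F = -2 + 114 − 76 = 36.

36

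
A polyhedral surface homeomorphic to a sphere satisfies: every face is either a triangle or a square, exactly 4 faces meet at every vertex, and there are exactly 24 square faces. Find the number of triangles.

8

Let x be the number of triangles; then F = 24 + x.
Edge–face incidences: 2E = 4·24 + 3·x = 96 + 3x.
Every vertex has degree 4, so 4V = 2E.
Euler: V − E + F = 2 ⇒ (2E)/4 − E + (24 + x) = 2.
Multiply by 8: 2·(2E) − 4·(2E) + 8·(24 + x) = 16, i.e. 192 + 8x − 2·(96 + 3x) = 16.
Collecting terms: 2x = 16, so x = 8.
Then 2E = 96 + 3·8 = 120, so E = 60, V = 2E/4 = 30, F = 24 + 8 = 32.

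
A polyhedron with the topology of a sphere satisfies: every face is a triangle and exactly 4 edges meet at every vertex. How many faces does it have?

Each face has 3 edges and each edge borders two faces, so 2E = 3F.
Each vertex has degree 4, so 4V = 2E and hence V = 3F/4.
Euler: V − E + F = 2 ⇒ (3F/4) − (3F/2) + F = 2.
Multiply by 8: (6 − 12 + 8)F = 16, i.e. 2F = 16.
So F = 8, E = 3·8/2 = 12, V = 3·8/4 = 6.

8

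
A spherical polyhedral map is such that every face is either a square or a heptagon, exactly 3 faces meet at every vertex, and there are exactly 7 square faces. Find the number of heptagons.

Let x be the number of heptagons; then F = 7 + x.
Edge–face incidences: 2E = 4·7 + 7·x = 28 + 7x.
Every vertex has degree 3, so 3V = 2E.
Euler: V − E + F = 2 ⇒ (2E)/3 − E + (7 + x) = 2.
Multiply by 6: 2·(2E) − 3·(2E) + 6·(7 + x) = 12, i.e. 42 + 6x − (28 + 7x) = 12.
Collecting terms: −x + 14 = 12, so −x = −2, so x = 2.
Then 2E = 28 + 7·2 = 42, so E = 21, V = 2E/3 = 14, F = 7 + 2 = 9.

2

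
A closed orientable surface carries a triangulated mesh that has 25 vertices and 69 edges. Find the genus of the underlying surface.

0

Every face is a triangle and each edge borders two faces, so 3F = 2·69, giving F = 46.
χ = V − E + F = 25 − 69 + 46 = 2.
For a closed orientable surface χ = 2 − 2g, so g = (2 − (2))/2 = 0.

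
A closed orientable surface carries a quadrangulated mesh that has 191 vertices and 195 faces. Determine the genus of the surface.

Every face is a square, so 2E = 4·195 = 780, giving E = 390.
χ = V − E + F = 191 − 390 + 195 = -4.
For a closed orientable surface χ = 2 − 2g, so g = (2 − (-4))/2 = 3.

3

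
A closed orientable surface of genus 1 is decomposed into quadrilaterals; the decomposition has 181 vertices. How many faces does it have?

χ = 2 − 2·1 = 0, and every face is a square so 4F = 2E.
V − E + F = 0 with E = 4F/2 gives 181 − (4/2 − 1)·F = 0, so F = 181 and E = 362.

181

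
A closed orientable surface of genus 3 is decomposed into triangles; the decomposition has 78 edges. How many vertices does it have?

χ = 2 − 2·3 = -4, and every face is a triangle so 3F = 2E.
F = 2E/3 = 52. Then V = -4 + E − F = -4 + 78 − 52 = 22.

22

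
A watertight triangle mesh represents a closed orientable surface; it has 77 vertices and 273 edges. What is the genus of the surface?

8

Every face is a triangle and each edge borders two faces, so 3F = 2·273, giving F = 182.
χ = V − E + F = 77 − 273 + 182 = -14.
For a closed orientable surface χ = 2 − 2g, so g = (2 − (-14))/2 = 8.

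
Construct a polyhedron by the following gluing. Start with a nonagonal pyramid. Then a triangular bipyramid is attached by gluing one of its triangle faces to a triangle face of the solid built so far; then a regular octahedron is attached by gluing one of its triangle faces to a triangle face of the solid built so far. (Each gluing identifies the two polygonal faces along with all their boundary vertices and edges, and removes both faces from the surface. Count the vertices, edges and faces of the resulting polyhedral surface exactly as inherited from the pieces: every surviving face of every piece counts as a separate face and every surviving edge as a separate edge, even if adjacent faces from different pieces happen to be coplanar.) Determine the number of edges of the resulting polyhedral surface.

33

A nonagonal pyramid: V=10, E=18, F=10.
Attach a triangular bipyramid (V=5, E=9, F=6) along a 3-gon: merge 3 vertices and 3 edges, delete both glued faces → V=12, E=24, F=14.
Attach a regular octahedron (V=6, E=12, F=8) along a 3-gon: merge 3 vertices and 3 edges, delete both glued faces → V=15, E=33, F=20.
Check: V − E + F = 15 − 33 + 20 = 2.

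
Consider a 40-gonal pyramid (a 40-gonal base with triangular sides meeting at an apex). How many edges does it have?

A pyramid on an n-gon base has one n-gon and n triangles: V = 40 + 1 = 41, E = 2·40 = 80, F = 40 + 1 = 41.
Check: V − E + F = 41 − 80 + 41 = 2.

80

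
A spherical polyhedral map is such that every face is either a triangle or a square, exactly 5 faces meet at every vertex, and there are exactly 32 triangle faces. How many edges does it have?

60

Let x be the number of squares; then F = 32 + x.
Edge–face incidences: 2E = 3·32 + 4·x = 96 + 4x.
Every vertex has degree 5, so 5V = 2E.
Euler: V − E + F = 2 ⇒ (2E)/5 − E + (32 + x) = 2.
Multiply by 10: 2·(2E) − 5·(2E) + 10·(32 + x) = 20, i.e. 320 + 10x − 3·(96 + 4x) = 20.
Collecting terms: −2x + 32 = 20, so −2x = −12, so x = 6.
Then 2E = 96 + 4·6 = 120, so E = 60, V = 2E/5 = 24, F = 32 + 6 = 38.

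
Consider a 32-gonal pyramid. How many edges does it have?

64

A pyramid on an n-gon base has one n-gon and n triangles: V = 32 + 1 = 33, E = 2·32 = 64, F = 32 + 1 = 33.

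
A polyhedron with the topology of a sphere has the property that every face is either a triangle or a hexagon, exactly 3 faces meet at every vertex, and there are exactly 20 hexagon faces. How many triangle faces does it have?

Let x be the number of triangles; then F = 20 + x.
Edge–face incidences: 2E = 6·20 + 3·x = 120 + 3x.
Every vertex has degree 3, so 3V = 2E.
Euler: V − E + F = 2 ⇒ (2E)/3 − E + (20 + x) = 2.
Multiply by 6: 2·(2E) − 3·(2E) + 6·(20 + x) = 12, i.e. 120 + 6x − (120 + 3x) = 12.
Collecting terms: 3x = 12, so x = 4.
Then 2E = 120 + 3·4 = 132, so E = 66, V = 2E/3 = 44, F = 20 + 4 = 24.

4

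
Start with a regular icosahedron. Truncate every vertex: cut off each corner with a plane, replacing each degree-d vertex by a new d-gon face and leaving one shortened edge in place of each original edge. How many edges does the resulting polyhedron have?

90

The base solid has V = 12, E = 30, F = 20.
Truncation replaces each original edge-end by a new vertex, so V′ = 2E = 60.
Each original edge survives, and each old vertex of degree d contributes d new edges; summing degrees gives Σd = 2E, so E′ = E + 2E = 3E = 90.
Each original face survives and each original vertex becomes one new face: F′ = F + V = 32.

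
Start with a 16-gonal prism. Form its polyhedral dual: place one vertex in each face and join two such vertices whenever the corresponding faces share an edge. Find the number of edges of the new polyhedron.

48

The base solid has V = 32, E = 48, F = 18.
The dual swaps V and F and preserves E: V′ = F = 18, E′ = E = 48, F′ = V = 32.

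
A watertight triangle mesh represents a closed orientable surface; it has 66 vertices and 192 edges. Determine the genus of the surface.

0

Every face is a triangle and each edge borders two faces, so 3F = 2·192, giving F = 128.
χ = V − E + F = 66 − 192 + 128 = 2.
For a closed orientable surface χ = 2 − 2g, so g = (2 − (2))/2 = 0.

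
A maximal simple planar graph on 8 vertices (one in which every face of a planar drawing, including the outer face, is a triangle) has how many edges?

18

In a plane triangulation 3F = 2E and V − E + F = 2, so E = 3V − 6 = 3·8 − 6 = 18.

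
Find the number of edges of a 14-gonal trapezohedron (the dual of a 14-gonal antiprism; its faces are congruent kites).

The n-trapezohedron (dual of the n-antiprism) has V = 2·14 + 2 = 30, E = 4·14 = 56, F = 2·14 = 28.
Check: V − E + F = 30 − 56 + 28 = 2.

56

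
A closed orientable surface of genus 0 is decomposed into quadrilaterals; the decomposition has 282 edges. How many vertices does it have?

143

χ = 2 − 2·0 = 2, and every face is a square so 4F = 2E.
F = 2E/4 = 141. Then V = 2 + E − F = 2 + 282 − 141 = 143.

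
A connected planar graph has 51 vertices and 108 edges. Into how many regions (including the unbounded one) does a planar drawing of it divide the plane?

59

Euler's formula for a connected plane graph: V − E + F = 2, so F = 2 − 51 + 108 = 59.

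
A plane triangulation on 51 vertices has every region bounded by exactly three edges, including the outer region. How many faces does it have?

In a plane triangulation 3F = 2E and V − E + F = 2, so F = 2V − 4 = 2·51 − 4 = 98.

98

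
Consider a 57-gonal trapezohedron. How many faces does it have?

The n-trapezohedron (dual of the n-antiprism) has V = 2·57 + 2 = 116, E = 4·57 = 228, F = 2·57 = 114.

114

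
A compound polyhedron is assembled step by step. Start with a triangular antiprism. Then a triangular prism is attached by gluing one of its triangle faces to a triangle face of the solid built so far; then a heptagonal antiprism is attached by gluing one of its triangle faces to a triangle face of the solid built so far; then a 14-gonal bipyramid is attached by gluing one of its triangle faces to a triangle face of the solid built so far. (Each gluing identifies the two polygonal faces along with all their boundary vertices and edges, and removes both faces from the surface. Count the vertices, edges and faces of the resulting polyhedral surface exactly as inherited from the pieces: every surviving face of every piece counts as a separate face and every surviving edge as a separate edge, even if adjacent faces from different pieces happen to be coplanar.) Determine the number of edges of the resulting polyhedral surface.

A triangular antiprism: V=6, E=12, F=8.
Attach a triangular prism (V=6, E=9, F=5) along a 3-gon: merge 3 vertices and 3 edges, delete both glued faces → V=9, E=18, F=11.
Attach a heptagonal antiprism (V=14, E=28, F=16) along a 3-gon: merge 3 vertices and 3 edges, delete both glued faces → V=20, E=43, F=25.
Attach a 14-gonal bipyramid (V=16, E=42, F=28) along a 3-gon: merge 3 vertices and 3 edges, delete both glued faces → V=33, E=82, F=51.
Check: V − E + F = 33 − 82 + 51 = 2.

82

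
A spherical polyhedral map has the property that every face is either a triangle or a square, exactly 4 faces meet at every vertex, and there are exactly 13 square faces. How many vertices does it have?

Let x be the number of triangles; then F = 13 + x.
Edge–face incidences: 2E = 4·13 + 3·x = 52 + 3x.
Every vertex has degree 4, so 4V = 2E.
Euler: V − E + F = 2 ⇒ (2E)/4 − E + (13 + x) = 2.
Multiply by 8: 2·(2E) − 4·(2E) + 8·(13 + x) = 16, i.e. 104 + 8x − 2·(52 + 3x) = 16.
Collecting terms: 2x = 16, so x = 8.
Then 2E = 52 + 3·8 = 76, so E = 38, V = 2E/4 = 19, F = 13 + 8 = 21.

19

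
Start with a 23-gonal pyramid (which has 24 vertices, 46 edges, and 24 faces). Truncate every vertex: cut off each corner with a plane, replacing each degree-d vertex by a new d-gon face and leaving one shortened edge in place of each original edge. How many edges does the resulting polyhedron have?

138

Truncation replaces each original edge-end by a new vertex, so V′ = 2E = 92.
Each original edge survives, and each old vertex of degree d contributes d new edges; summing degrees gives Σd = 2E, so E′ = E + 2E = 3E = 138.
Each original face survives and each original vertex becomes one new face: F′ = F + V = 48.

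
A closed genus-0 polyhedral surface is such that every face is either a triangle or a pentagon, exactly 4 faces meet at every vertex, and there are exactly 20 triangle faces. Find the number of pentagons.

Let x be the number of pentagons; then F = 20 + x.
Edge–face incidences: 2E = 3·20 + 5·x = 60 + 5x.
Every vertex has degree 4, so 4V = 2E.
Euler: V − E + F = 2 ⇒ (2E)/4 − E + (20 + x) = 2.
Multiply by 8: 2·(2E) − 4·(2E) + 8·(20 + x) = 16, i.e. 160 + 8x − 2·(60 + 5x) = 16.
Collecting terms: −2x + 40 = 16, so −2x = −24, so x = 12.
Then 2E = 60 + 5·12 = 120, so E = 60, V = 2E/4 = 30, F = 20 + 12 = 32.

12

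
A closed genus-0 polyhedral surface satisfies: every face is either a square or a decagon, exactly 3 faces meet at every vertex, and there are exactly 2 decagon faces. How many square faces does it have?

10

Let x be the number of squares; then F = 2 + x.
Edge–face incidences: 2E = 10·2 + 4·x = 20 + 4x.
Every vertex has degree 3, so 3V = 2E.
Euler: V − E + F = 2 ⇒ (2E)/3 − E + (2 + x) = 2.
Multiply by 6: 2·(2E) − 3·(2E) + 6·(2 + x) = 12, i.e. 12 + 6x − (20 + 4x) = 12.
Collecting terms: 2x − 8 = 12, so 2x = 20, so x = 10.
Then 2E = 20 + 4·10 = 60, so E = 30, V = 2E/3 = 20, F = 2 + 10 = 12.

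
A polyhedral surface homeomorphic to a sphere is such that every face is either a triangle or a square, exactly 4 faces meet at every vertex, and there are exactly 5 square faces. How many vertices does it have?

Let x be the number of triangles; then F = 5 + x.
Edge–face incidences: 2E = 4·5 + 3·x = 20 + 3x.
Every vertex has degree 4, so 4V = 2E.
Euler: V − E + F = 2 ⇒ (2E)/4 − E + (5 + x) = 2.
Multiply by 8: 2·(2E) − 4·(2E) + 8·(5 + x) = 16, i.e. 40 + 8x − 2·(20 + 3x) = 16.
Collecting terms: 2x = 16, so x = 8.
Then 2E = 20 + 3·8 = 44, so E = 22, V = 2E/4 = 11, F = 5 + 8 = 13.

11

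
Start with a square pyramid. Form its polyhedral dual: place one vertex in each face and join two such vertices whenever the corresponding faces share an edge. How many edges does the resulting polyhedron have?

8

The base solid has V = 5, E = 8, F = 5.
The dual swaps V and F and preserves E: V′ = F = 5, E′ = E = 8, F′ = V = 5.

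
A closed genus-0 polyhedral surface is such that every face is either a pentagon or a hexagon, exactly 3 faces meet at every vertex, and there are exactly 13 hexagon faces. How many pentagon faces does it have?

Let x be the number of pentagons; then F = 13 + x.
Edge–face incidences: 2E = 6·13 + 5·x = 78 + 5x.
Every vertex has degree 3, so 3V = 2E.
Euler: V − E + F = 2 ⇒ (2E)/3 − E + (13 + x) = 2.
Multiply by 6: 2·(2E) − 3·(2E) + 6·(13 + x) = 12, i.e. 78 + 6x − (78 + 5x) = 12.
Collecting terms: x = 12.
Then 2E = 78 + 5·12 = 138, so E = 69, V = 2E/3 = 46, F = 13 + 12 = 25.

12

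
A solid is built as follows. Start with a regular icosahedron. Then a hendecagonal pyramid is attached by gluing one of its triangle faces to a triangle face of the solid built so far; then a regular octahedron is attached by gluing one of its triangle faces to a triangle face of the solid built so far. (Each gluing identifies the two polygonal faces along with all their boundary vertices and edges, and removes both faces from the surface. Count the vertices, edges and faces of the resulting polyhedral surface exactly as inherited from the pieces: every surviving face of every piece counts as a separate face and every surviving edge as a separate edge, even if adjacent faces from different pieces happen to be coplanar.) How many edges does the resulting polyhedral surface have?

A regular icosahedron: V=12, E=30, F=20.
Attach a hendecagonal pyramid (V=12, E=22, F=12) along a 3-gon: merge 3 vertices and 3 edges, delete both glued faces → V=21, E=49, F=30.
Attach a regular octahedron (V=6, E=12, F=8) along a 3-gon: merge 3 vertices and 3 edges, delete both glued faces → V=24, E=58, F=36.
Check: V − E + F = 24 − 58 + 36 = 2.

58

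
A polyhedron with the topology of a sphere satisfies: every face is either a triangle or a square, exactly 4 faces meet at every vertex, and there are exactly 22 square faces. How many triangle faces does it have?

Let x be the number of triangles; then F = 22 + x.
Edge–face incidences: 2E = 4·22 + 3·x = 88 + 3x.
Every vertex has degree 4, so 4V = 2E.
Euler: V − E + F = 2 ⇒ (2E)/4 − E + (22 + x) = 2.
Multiply by 8: 2·(2E) − 4·(2E) + 8·(22 + x) = 16, i.e. 176 + 8x − 2·(88 + 3x) = 16.
Collecting terms: 2x = 16, so x = 8.
Then 2E = 88 + 3·8 = 112, so E = 56, V = 2E/4 = 28, F = 22 + 8 = 30.

8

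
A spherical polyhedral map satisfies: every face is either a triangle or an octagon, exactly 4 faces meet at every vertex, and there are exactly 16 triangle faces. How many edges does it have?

32

Let x be the number of octagons; then F = 16 + x.
Edge–face incidences: 2E = 3·16 + 8·x = 48 + 8x.
Every vertex has degree 4, so 4V = 2E.
Euler: V − E + F = 2 ⇒ (2E)/4 − E + (16 + x) = 2.
Multiply by 8: 2·(2E) − 4·(2E) + 8·(16 + x) = 16, i.e. 128 + 8x − 2·(48 + 8x) = 16.
Collecting terms: −8x + 32 = 16, so −8x = −16, so x = 2.
Then 2E = 48 + 8·2 = 64, so E = 32, V = 2E/4 = 16, F = 16 + 2 = 18.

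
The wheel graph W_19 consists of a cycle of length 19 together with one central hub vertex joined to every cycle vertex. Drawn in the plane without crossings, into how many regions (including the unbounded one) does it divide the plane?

W_19 has V = 19 + 1 = 20 vertices and E = 2·19 = 38 edges.
By Euler's formula F = 2 − V + E = 2 − 20 + 38 = 20.

20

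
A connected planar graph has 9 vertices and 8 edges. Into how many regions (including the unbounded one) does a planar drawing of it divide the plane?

Euler's formula for a connected plane graph: V − E + F = 2, so F = 2 − 9 + 8 = 1.

1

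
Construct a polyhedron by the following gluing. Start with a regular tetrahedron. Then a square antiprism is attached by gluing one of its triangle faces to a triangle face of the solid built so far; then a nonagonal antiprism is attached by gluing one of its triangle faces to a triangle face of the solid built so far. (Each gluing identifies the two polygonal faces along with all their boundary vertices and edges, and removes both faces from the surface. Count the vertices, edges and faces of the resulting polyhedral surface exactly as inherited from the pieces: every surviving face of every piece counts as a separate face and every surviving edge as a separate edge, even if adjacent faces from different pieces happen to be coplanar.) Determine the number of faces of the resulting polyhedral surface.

A regular tetrahedron: V=4, E=6, F=4.
Attach a square antiprism (V=8, E=16, F=10) along a 3-gon: merge 3 vertices and 3 edges, delete both glued faces → V=9, E=19, F=12.
Attach a nonagonal antiprism (V=18, E=36, F=20) along a 3-gon: merge 3 vertices and 3 edges, delete both glued faces → V=24, E=52, F=30.
Check: V − E + F = 24 − 52 + 30 = 2.

30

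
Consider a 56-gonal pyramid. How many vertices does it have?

57

A pyramid on an n-gon base has one n-gon and n triangles: V = 56 + 1 = 57, E = 2·56 = 112, F = 56 + 1 = 57.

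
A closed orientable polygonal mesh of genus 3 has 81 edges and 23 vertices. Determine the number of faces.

54

For a closed orientable surface of genus 3, χ = 2 − 2·3 = -4.
F = -4 − V + E = -4 − 23 + 81 = 54.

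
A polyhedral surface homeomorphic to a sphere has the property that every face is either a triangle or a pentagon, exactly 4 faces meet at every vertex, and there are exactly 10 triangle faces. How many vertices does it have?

10

Let x be the number of pentagons; then F = 10 + x.
Edge–face incidences: 2E = 3·10 + 5·x = 30 + 5x.
Every vertex has degree 4, so 4V = 2E.
Euler: V − E + F = 2 ⇒ (2E)/4 − E + (10 + x) = 2.
Multiply by 8: 2·(2E) − 4·(2E) + 8·(10 + x) = 16, i.e. 80 + 8x − 2·(30 + 5x) = 16.
Collecting terms: −2x + 20 = 16, so −2x = −4, so x = 2.
Then 2E = 30 + 5·2 = 40, so E = 20, V = 2E/4 = 10, F = 10 + 2 = 12.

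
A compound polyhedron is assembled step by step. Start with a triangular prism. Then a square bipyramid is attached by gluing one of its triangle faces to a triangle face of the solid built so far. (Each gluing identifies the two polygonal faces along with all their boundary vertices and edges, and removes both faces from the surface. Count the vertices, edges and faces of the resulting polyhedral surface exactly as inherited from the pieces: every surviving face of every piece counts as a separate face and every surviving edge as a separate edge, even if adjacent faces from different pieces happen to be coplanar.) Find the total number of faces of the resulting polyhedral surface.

11

A triangular prism: V=6, E=9, F=5.
Attach a square bipyramid (V=6, E=12, F=8) along a 3-gon: merge 3 vertices and 3 edges, delete both glued faces → V=9, E=18, F=11.
Check: V − E + F = 9 − 18 + 11 = 2.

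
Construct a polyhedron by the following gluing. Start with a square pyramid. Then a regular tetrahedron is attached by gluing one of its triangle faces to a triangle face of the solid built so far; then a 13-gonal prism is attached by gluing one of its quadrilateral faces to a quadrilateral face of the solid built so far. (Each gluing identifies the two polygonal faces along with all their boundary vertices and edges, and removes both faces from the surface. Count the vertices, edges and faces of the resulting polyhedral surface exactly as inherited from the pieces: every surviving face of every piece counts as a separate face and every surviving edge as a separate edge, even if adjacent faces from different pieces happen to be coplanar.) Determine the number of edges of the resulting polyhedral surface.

A square pyramid: V=5, E=8, F=5.
Attach a regular tetrahedron (V=4, E=6, F=4) along a 3-gon: merge 3 vertices and 3 edges, delete both glued faces → V=6, E=11, F=7.
Attach a 13-gonal prism (V=26, E=39, F=15) along a 4-gon: merge 4 vertices and 4 edges, delete both glued faces → V=28, E=46, F=20.
Check: V − E + F = 28 − 46 + 20 = 2.

46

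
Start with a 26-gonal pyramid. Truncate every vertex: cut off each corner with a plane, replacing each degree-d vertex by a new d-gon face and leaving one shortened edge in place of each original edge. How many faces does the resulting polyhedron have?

The base solid has V = 27, E = 52, F = 27.
Truncation replaces each original edge-end by a new vertex, so V′ = 2E = 104.
Each original edge survives, and each old vertex of degree d contributes d new edges; summing degrees gives Σd = 2E, so E′ = E + 2E = 3E = 156.
Each original face survives and each original vertex becomes one new face: F′ = F + V = 54.

54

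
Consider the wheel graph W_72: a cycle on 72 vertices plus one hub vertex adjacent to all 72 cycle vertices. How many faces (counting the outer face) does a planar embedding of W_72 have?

73

W_72 has V = 72 + 1 = 73 vertices and E = 2·72 = 144 edges.
By Euler's formula F = 2 − V + E = 2 − 73 + 144 = 73.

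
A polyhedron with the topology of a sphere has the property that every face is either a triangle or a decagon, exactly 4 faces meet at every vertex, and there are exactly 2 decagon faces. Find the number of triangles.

Let x be the number of triangles; then F = 2 + x.
Edge–face incidences: 2E = 10·2 + 3·x = 20 + 3x.
Every vertex has degree 4, so 4V = 2E.
Euler: V − E + F = 2 ⇒ (2E)/4 − E + (2 + x) = 2.
Multiply by 8: 2·(2E) − 4·(2E) + 8·(2 + x) = 16, i.e. 16 + 8x − 2·(20 + 3x) = 16.
Collecting terms: 2x − 24 = 16, so 2x = 40, so x = 20.
Then 2E = 20 + 3·20 = 80, so E = 40, V = 2E/4 = 20, F = 2 + 20 = 22.

20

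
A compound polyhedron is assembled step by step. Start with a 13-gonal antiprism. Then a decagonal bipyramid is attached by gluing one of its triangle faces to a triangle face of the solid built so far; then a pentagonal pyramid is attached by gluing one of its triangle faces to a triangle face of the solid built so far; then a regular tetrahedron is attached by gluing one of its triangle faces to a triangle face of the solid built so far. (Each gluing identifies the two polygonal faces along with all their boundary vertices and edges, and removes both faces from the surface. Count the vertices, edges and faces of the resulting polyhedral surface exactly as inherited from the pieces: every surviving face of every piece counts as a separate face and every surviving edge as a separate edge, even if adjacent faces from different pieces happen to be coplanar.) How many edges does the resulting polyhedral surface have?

A 13-gonal antiprism: V=26, E=52, F=28.
Attach a decagonal bipyramid (V=12, E=30, F=20) along a 3-gon: merge 3 vertices and 3 edges, delete both glued faces → V=35, E=79, F=46.
Attach a pentagonal pyramid (V=6, E=10, F=6) along a 3-gon: merge 3 vertices and 3 edges, delete both glued faces → V=38, E=86, F=50.
Attach a regular tetrahedron (V=4, E=6, F=4) along a 3-gon: merge 3 vertices and 3 edges, delete both glued faces → V=39, E=89, F=52.
Check: V − E + F = 39 − 89 + 52 = 2.

89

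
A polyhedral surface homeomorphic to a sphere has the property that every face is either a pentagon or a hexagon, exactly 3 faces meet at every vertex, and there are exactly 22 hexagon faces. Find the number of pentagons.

Let x be the number of pentagons; then F = 22 + x.
Edge–face incidences: 2E = 6·22 + 5·x = 132 + 5x.
Every vertex has degree 3, so 3V = 2E.
Euler: V − E + F = 2 ⇒ (2E)/3 − E + (22 + x) = 2.
Multiply by 6: 2·(2E) − 3·(2E) + 6·(22 + x) = 12, i.e. 132 + 6x − (132 + 5x) = 12.
Collecting terms: x = 12.
Then 2E = 132 + 5·12 = 192, so E = 96, V = 2E/3 = 64, F = 22 + 12 = 34.

12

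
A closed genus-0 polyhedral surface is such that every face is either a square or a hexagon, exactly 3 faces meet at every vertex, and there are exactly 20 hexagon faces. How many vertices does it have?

Let x be the number of squares; then F = 20 + x.
Edge–face incidences: 2E = 6·20 + 4·x = 120 + 4x.
Every vertex has degree 3, so 3V = 2E.
Euler: V − E + F = 2 ⇒ (2E)/3 − E + (20 + x) = 2.
Multiply by 6: 2·(2E) − 3·(2E) + 6·(20 + x) = 12, i.e. 120 + 6x − (120 + 4x) = 12.
Collecting terms: 2x = 12, so x = 6.
Then 2E = 120 + 4·6 = 144, so E = 72, V = 2E/3 = 48, F = 20 + 6 = 26.

48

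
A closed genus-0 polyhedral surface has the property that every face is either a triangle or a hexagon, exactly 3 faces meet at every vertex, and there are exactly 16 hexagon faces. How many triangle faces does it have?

4

Let x be the number of triangles; then F = 16 + x.
Edge–face incidences: 2E = 6·16 + 3·x = 96 + 3x.
Every vertex has degree 3, so 3V = 2E.
Euler: V − E + F = 2 ⇒ (2E)/3 − E + (16 + x) = 2.
Multiply by 6: 2·(2E) − 3·(2E) + 6·(16 + x) = 12, i.e. 96 + 6x − (96 + 3x) = 12.
Collecting terms: 3x = 12, so x = 4.
Then 2E = 96 + 3·4 = 108, so E = 54, V = 2E/3 = 36, F = 16 + 4 = 20.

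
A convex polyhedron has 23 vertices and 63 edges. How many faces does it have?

42

Here V − E + F = 2.
F = 2 − V + E = 2 − 23 + 63 = 42.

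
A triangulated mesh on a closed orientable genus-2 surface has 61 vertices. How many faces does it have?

126

χ = 2 − 2·2 = -2, and every face is a triangle so 3F = 2E.
V − E + F = -2 with E = 3F/2 gives 61 − (3/2 − 1)·F = -2, so F = 126 and E = 189.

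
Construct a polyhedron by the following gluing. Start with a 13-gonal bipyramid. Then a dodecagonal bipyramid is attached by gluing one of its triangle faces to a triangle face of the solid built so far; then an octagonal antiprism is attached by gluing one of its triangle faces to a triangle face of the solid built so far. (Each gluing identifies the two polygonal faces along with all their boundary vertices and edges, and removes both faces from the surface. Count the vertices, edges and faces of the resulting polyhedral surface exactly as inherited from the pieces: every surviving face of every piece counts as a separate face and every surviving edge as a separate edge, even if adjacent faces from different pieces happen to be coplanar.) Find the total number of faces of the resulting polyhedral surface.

64

A 13-gonal bipyramid: V=15, E=39, F=26.
Attach a dodecagonal bipyramid (V=14, E=36, F=24) along a 3-gon: merge 3 vertices and 3 edges, delete both glued faces → V=26, E=72, F=48.
Attach an octagonal antiprism (V=16, E=32, F=18) along a 3-gon: merge 3 vertices and 3 edges, delete both glued faces → V=39, E=101, F=64.
Check: V − E + F = 39 − 101 + 64 = 2.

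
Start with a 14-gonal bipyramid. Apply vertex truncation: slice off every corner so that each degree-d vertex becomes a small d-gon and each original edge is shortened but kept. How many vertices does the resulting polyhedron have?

84

The base solid has V = 16, E = 42, F = 28.
Truncation replaces each original edge-end by a new vertex, so V′ = 2E = 84.
Each original edge survives, and each old vertex of degree d contributes d new edges; summing degrees gives Σd = 2E, so E′ = E + 2E = 3E = 126.
Each original face survives and each original vertex becomes one new face: F′ = F + V = 44.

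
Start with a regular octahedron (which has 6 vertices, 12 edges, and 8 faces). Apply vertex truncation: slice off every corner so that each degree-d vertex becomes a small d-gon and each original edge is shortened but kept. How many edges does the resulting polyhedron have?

Truncation replaces each original edge-end by a new vertex, so V′ = 2E = 24.
Each original edge survives, and each old vertex of degree d contributes d new edges; summing degrees gives Σd = 2E, so E′ = E + 2E = 3E = 36.
Each original face survives and each original vertex becomes one new face: F′ = F + V = 14.

36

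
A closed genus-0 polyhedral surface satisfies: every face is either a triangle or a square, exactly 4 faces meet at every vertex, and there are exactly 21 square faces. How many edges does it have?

Let x be the number of triangles; then F = 21 + x.
Edge–face incidences: 2E = 4·21 + 3·x = 84 + 3x.
Every vertex has degree 4, so 4V = 2E.
Euler: V − E + F = 2 ⇒ (2E)/4 − E + (21 + x) = 2.
Multiply by 8: 2·(2E) − 4·(2E) + 8·(21 + x) = 16, i.e. 168 + 8x − 2·(84 + 3x) = 16.
Collecting terms: 2x = 16, so x = 8.
Then 2E = 84 + 3·8 = 108, so E = 54, V = 2E/4 = 27, F = 21 + 8 = 29.

54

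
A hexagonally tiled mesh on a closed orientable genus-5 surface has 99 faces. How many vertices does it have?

190

χ = 2 − 2·5 = -8, and every face is a hexagon so 6F = 2E.
E = 6·99/2 = 297. Then V = -8 + E − F = -8 + 297 − 99 = 190.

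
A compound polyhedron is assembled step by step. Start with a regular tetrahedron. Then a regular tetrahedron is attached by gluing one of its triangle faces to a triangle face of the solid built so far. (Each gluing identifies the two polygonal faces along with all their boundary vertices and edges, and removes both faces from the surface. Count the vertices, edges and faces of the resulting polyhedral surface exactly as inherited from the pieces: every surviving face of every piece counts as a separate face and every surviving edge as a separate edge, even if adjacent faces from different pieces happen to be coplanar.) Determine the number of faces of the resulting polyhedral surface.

6

A regular tetrahedron: V=4, E=6, F=4.
Attach a regular tetrahedron (V=4, E=6, F=4) along a 3-gon: merge 3 vertices and 3 edges, delete both glued faces → V=5, E=9, F=6.
Check: V − E + F = 5 − 9 + 6 = 2.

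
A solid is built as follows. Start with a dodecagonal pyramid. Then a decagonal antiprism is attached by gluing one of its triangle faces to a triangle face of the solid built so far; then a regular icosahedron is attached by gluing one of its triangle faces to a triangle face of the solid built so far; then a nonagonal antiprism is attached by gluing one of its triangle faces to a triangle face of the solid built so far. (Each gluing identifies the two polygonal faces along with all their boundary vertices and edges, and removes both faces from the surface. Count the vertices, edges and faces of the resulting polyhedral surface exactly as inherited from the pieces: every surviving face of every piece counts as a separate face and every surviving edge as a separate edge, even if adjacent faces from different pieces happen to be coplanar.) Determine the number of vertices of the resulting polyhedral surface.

54

A dodecagonal pyramid: V=13, E=24, F=13.
Attach a decagonal antiprism (V=20, E=40, F=22) along a 3-gon: merge 3 vertices and 3 edges, delete both glued faces → V=30, E=61, F=33.
Attach a regular icosahedron (V=12, E=30, F=20) along a 3-gon: merge 3 vertices and 3 edges, delete both glued faces → V=39, E=88, F=51.
Attach a nonagonal antiprism (V=18, E=36, F=20) along a 3-gon: merge 3 vertices and 3 edges, delete both glued faces → V=54, E=121, F=69.
Check: V − E + F = 54 − 121 + 69 = 2.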